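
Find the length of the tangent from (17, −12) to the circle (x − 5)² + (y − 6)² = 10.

The centre is (5, 6) and r = √10. The square of the distance from P to the centre is 144 + 324 = 468.
Power of the point: PT² = |PO|² − r² = 458, so PT = √458.

√458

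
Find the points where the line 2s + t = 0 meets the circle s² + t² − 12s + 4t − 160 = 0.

(−4, 8) and (8, −16)

From the line, t = −2s. Substituting:
5s² − 20s − 160 = 0  ⟹  s² − 4s − 32 = 0
s = 8 or s = −4, giving (8, −16) and (−4, 8).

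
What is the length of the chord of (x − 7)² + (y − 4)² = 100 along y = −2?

16

Express y = −2 and substitute into the circle:
x² − 14x − 15 = 0
x = 15 or x = −1, giving (15, −2) and (−1, −2).
Chord length = distance between (15, −2) and (−1, −2) = √256 = 16.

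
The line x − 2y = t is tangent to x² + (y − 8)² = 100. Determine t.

t = −16 ± 10√5

Tangency holds when the distance from the centre (0, 8) to the line equals the radius 10:
|1·0 − 2·8 − t| / √5 = 10
|t − (−16)| = 10√5.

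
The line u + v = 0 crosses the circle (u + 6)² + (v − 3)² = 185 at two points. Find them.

(−14, 14) and (5, −5)

From the line, v = −u. Substituting:
2u² + 18u − 140 = 0  ⟹  u² + 9u − 70 = 0
u = 5 or u = −14, giving (5, −5) and (−14, 14).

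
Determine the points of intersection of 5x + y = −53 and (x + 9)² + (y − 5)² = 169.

From the line, y = −5x − 53. Substituting:
26x² + 598x + 3276 = 0  ⟹  x² + 23x + 126 = 0
x = −9 or x = −14, giving (−9, −8) and (−14, 17).

(−14, 17) and (−9, −8)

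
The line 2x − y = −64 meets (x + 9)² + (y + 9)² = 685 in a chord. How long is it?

8√5

From the line, y = 2x + 64. Substituting:
5x² + 310x + 4725 = 0  ⟹  x² + 62x + 945 = 0
x = −27 or x = −35, giving (−27, 10) and (−35, −6).
|(−27, 10) − (−35, −6)| = √((8)² + (16)²) = 8√5.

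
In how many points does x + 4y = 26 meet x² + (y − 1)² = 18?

0

Substituting the line into the circle gives 17x² − 44x + 196 = 0.
Discriminant = (−44)² − 4·17·(196) = −11392 < 0.
No real roots: the line does not meet the circle.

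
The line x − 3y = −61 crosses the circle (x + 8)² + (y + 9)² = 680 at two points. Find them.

(−22, 13) and (−10, 17)

Substitute y = (61 + x)/3:
10x² + 320x + 2200 = 0  ⟹  x² + 32x + 220 = 0
x = −10 or x = −22, giving (−10, 17) and (−22, 13).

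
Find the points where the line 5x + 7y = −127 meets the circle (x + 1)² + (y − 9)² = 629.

(−24, −1) and (−3, −16)

From the line, y = (−127 − 5x)/7. Substituting:
74x² + 1998x + 5328 = 0  ⟹  x² + 27x + 72 = 0
x = −3 or x = −24, giving (−3, −16) and (−24, −1).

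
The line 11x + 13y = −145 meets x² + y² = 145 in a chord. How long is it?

Substitute y = (−145 − 11x)/13:
290x² + 3190x − 3480 = 0  ⟹  x² + 11x − 12 = 0
x = 1 or x = −12, giving (1, −12) and (−12, −1).
Chord length = distance between (1, −12) and (−12, −1) = √290 = √290.

√290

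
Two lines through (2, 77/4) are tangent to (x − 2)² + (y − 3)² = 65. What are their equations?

A line y − (77/4) = m(x − (2)) is tangent when its distance from (2, 3) is √65:
(0m − (−65/4))² = 65(m² + 1)
16m² − 49 = 0, so m = 7/4 or m = −7/4.
Through (2, 77/4) these give 7x − 4y = −63 and 7x + 4y = 91.

7x − 4y = −63 and 7x + 4y = 91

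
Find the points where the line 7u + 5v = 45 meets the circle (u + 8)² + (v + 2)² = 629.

(−10, 23) and (15, −12)

From the line, v = (45 − 7u)/5. Substituting:
74u² − 370u − 11100 = 0  ⟹  u² − 5u − 150 = 0
u = 15 or u = −10, giving (15, −12) and (−10, 23).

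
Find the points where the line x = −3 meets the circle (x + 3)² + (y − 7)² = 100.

(−3, −3) and (−3, 17)

The line gives x = −3. Substituting into the circle:
y² − 14y − 51 = 0
y = 17 or y = −3, giving (−3, 17) and (−3, −3).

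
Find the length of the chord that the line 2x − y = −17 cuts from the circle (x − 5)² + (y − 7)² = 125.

The distance from (5, 7) to the line is 20/√5, and r² = 125.
Half the chord is √(r² − d²) = √(45), so the full chord is 6√5.

6√5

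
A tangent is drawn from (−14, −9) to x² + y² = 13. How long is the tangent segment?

Centre (0, 0), r² = 13. |PO|² = (−14)² + (−9)² = 277.
The tangent meets the radius at right angles, so tangent² = |PO|² − r² = 277 − 13 = 264.

2√66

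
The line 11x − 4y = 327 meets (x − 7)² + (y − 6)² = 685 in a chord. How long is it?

From the line, y = (−327 + 11x)/4. Substituting:
137x² − 7946x + 113025 = 0  ⟹  x² − 58x + 825 = 0
x = 33 or x = 25, giving (33, 9) and (25, −13).
Chord length = distance between (33, 9) and (25, −13) = √548 = 2√137.

2√137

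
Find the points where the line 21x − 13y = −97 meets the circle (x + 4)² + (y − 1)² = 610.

(−17, −20) and (9, 22)

From the line, y = (97 + 21x)/13. Substituting:
610x² + 4880x − 93330 = 0  ⟹  x² + 8x − 153 = 0
x = 9 or x = −17, giving (9, 22) and (−17, −20).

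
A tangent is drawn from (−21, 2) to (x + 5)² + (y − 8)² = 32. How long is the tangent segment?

The centre is (−5, 8) and r = 4√2. The square of the distance from P to the centre is 256 + 36 = 292.
By the tangent–radius right angle, tangent length = √(|PO|² − r²) = √260 = 2√65.

2√65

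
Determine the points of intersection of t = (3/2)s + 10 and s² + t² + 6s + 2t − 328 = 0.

(−16, −14) and (4, 16)

Substitute t = (20 + 3s)/2:
13s² + 156s − 832 = 0  ⟹  s² + 12s − 64 = 0
s = 4 or s = −16, giving (4, 16) and (−16, −14).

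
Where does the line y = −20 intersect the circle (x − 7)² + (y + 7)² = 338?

Express y = −20 and substitute into the circle:
x² − 14x − 120 = 0
x = 20 or x = −6, giving (20, −20) and (−6, −20).

(−6, −20) and (20, −20)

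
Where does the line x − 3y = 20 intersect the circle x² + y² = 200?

(−10, −10) and (14, −2)

Substitute y = (−20 + x)/3:
10x² − 40x − 1400 = 0  ⟹  x² − 4x − 140 = 0
x = 14 or x = −10, giving (14, −2) and (−10, −10).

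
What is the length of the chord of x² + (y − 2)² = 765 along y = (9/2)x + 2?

The distance from (0, 2) to the line is 0/√85, and r² = 765.
Half the chord is √(r² − d²) = √(765), so the full chord is 6√85.

6√85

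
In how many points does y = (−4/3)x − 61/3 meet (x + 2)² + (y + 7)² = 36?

d² = (4·(−2) + 3·(−7) − (−61))²/25 = 1024/25; r² = 36.
Since d² > r², the line lies outside the circle.

0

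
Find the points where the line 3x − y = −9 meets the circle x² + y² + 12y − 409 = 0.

From the line, y = 3x + 9. Substituting:
10x² + 90x − 220 = 0  ⟹  x² + 9x − 22 = 0
x = 2 or x = −11, giving (2, 15) and (−11, −24).

(−11, −24) and (2, 15)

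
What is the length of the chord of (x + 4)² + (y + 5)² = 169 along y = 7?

10

Centre (−4, −5), r² = 169. Perpendicular distance d from centre to line = |−12| / √1 = 12.
Half the chord is √(r² − d²) = √(25), so the full chord is 10.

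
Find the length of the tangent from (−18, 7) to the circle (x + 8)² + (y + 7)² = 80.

With centre O = (−8, −7), |OP|² = 296 and r² = 80.
By the tangent–radius right angle, tangent length = √(|PO|² − r²) = √216 = 6√6.

6√6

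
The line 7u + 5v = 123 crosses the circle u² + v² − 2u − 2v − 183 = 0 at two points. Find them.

(9, 12) and (14, 5)

Substitute v = (123 − 7u)/5:
74u² − 1702u + 9324 = 0  ⟹  u² − 23u + 126 = 0
u = 14 or u = 9, giving (14, 5) and (9, 12).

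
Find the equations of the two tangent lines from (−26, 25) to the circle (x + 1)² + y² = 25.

3x + 4y = 22 and 4x + 3y = −29

A line y − (25) = m(x − (−26)) is tangent when its distance from (−1, 0) is 5:
[m·(25) − (−25)]² = 25(m² + 1)
12m² + 25m + 12 = 0, so m = −3/4 or m = −4/3.
With m = −3/4: 3x + 4y = 22. With m = −4/3: 4x + 3y = −29.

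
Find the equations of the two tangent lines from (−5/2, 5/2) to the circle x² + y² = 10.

3x − y = −10 and x − 3y = −10

A line y − (5/2) = m(x − (−5/2)) is tangent when its distance from (0, 0) is √10:
[m·(5/2) − (−5/2)]² = 10(m² + 1)
3m² − 10m + 3 = 0, so m = 3 or m = 1/3.
With m = 3: 3x − y = −10. With m = 1/3: x − 3y = −10.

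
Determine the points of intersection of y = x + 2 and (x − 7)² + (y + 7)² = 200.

(−7, −5) and (5, 7)

Express y = x + 2 and substitute into the circle:
2x² + 4x − 70 = 0  ⟹  x² + 2x − 35 = 0
x = 5 or x = −7, giving (5, 7) and (−7, −5).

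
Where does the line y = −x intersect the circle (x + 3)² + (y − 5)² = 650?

Substitute y = −x:
2x² + 16x − 616 = 0  ⟹  x² + 8x − 308 = 0
x = 14 or x = −22, giving (14, −14) and (−22, 22).

(−22, 22) and (14, −14)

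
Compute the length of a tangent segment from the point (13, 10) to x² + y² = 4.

√265

Centre (0, 0), r² = 4. |PO|² = (13)² + (10)² = 269.
Power of the point: PT² = |PO|² − r² = 265, so PT = √265.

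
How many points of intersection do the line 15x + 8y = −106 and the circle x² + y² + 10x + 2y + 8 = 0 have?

Centre (−5, −1), r² = 18. Distance² from centre to line = (23)²/289 = 529/289.
Since d² < r², the line cuts the circle twice.

2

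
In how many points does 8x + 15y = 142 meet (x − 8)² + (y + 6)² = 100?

2

d² = (8·8 + 15·(−6) − (142))²/289 = 28224/289; r² = 100.
Since d² < r², the line cuts the circle twice.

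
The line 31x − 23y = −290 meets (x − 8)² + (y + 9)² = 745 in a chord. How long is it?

√1490

Express y = (290 + 31x)/23 and substitute into the circle:
1490x² + 22350x − 113240 = 0  ⟹  x² + 15x − 76 = 0
x = 4 or x = −19, giving (4, 18) and (−19, −13).
|(4, 18) − (−19, −13)| = √((23)² + (31)²) = √1490.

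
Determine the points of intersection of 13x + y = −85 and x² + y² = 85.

Substitute y = −13x − 85:
170x² + 2210x + 7140 = 0  ⟹  x² + 13x + 42 = 0
x = −6 or x = −7, giving (−6, −7) and (−7, 6).

(−7, 6) and (−6, −7)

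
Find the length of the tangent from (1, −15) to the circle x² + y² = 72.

Centre (0, 0), r² = 72. |PO|² = (1)² + (−15)² = 226.
The tangent meets the radius at right angles, so tangent² = |PO|² − r² = 226 − 72 = 154.

√154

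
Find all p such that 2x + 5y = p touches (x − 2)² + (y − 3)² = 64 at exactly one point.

p = 19 ± 8√29

For a tangent, require d(centre, line) = r = 8.
|2·2 + 5·3 − p| / √29 = 8
|p − (19)| = 8√29.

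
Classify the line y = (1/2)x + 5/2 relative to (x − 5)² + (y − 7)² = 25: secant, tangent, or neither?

secant

Centre (5, 7), r² = 25. Distance² from centre to line = (−4)²/5 = 16/5.
Since d² < r², the line cuts the circle twice.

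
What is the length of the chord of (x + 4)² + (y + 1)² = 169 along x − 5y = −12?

5√26

The distance from (−4, −1) to the line is 13/√26, and r² = 169.
Chord = 2√(r² − d²) = 2·√(325/2) = 5√26.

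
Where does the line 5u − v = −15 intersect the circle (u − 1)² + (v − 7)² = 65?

From the line, v = 5u + 15. Substituting:
26u² + 78u = 0  ⟹  u² + 3u = 0
u = 0 or u = −3, giving (0, 15) and (−3, 0).

(−3, 0) and (0, 15)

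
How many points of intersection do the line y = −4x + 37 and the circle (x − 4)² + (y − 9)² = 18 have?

2

Substituting the line into the circle gives 17x² − 232x + 782 = 0.
Discriminant = (−232)² − 4·17·(782) = 648 > 0.
Two real roots: the line is a secant.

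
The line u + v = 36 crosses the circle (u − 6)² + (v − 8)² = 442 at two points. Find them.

Express v = −u + 36 and substitute into the circle:
2u² − 68u + 378 = 0  ⟹  u² − 34u + 189 = 0
u = 27 or u = 7, giving (27, 9) and (7, 29).

(7, 29) and (27, 9)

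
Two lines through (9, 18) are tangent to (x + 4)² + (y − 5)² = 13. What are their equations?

2x − 3y = −36 and 3x − 2y = −9

Let a tangent through (9, 18) have slope m. Its distance from (−4, 5) must equal √13:
(−13m − (−13))² = 13(m² + 1)
6m² − 13m + 6 = 0, so m = 2/3 or m = 3/2.
With m = 2/3: 2x − 3y = −36. With m = 3/2: 3x − 2y = −9.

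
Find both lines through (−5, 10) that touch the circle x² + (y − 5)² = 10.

x + 3y = 25 and 3x + y = −5

Let a tangent through (−5, 10) have slope m. Its distance from (0, 5) must equal √10:
[m·(5) − (−5)]² = 10(m² + 1)
3m² + 10m + 3 = 0, so m = −1/3 or m = −3.
Through (−5, 10) these give x + 3y = 25 and 3x + y = −5.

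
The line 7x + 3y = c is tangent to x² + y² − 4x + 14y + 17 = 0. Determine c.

c = −7 ± 6√58

The line touches the circle iff its distance from (2, −7) is 6:
|7·2 + 3·(−7) − c| / √58 = 6
|c − (−7)| = 6√58.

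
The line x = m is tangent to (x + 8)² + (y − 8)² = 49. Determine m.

The line touches the circle iff its distance from (−8, 8) is 7:
|1·(−8) + 0·8 − m| / √1 = 7
|m − (−8)| = 7, so m = −1 or m = −15.

m = −15 or m = −1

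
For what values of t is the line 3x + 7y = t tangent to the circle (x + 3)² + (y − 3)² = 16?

t = 12 ± 4√58

Tangency holds when the distance from the centre (−3, 3) to the line equals the radius 4:
|3·(−3) + 7·3 − t| / √58 = 4
|t − (12)| = 4√58.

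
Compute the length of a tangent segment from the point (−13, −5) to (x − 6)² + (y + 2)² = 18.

The centre is (6, −2) and r = 3√2. The square of the distance from P to the centre is 361 + 9 = 370.
The tangent meets the radius at right angles, so tangent² = |PO|² − r² = 370 − 18 = 352.

4√22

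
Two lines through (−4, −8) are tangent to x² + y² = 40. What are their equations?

x − 3y = 20 and 3x + y = −20

Write the tangent as mx − y + (−8 − m·(−4)) = 0 and set its distance from the centre to 2√10:
(4m − (8))² = 40(m² + 1)
3m² + 8m − 3 = 0, so m = 1/3 or m = −3.
Through (−4, −8) these give x − 3y = 20 and 3x + y = −20.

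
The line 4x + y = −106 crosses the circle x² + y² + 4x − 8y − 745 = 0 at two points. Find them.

(−29, 10) and (−23, −14)

Express y = −4x − 106 and substitute into the circle:
17x² + 884x + 11339 = 0  ⟹  x² + 52x + 667 = 0
x = −23 or x = −29, giving (−23, −14) and (−29, 10).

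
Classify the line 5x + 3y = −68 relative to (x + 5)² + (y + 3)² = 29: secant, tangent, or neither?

neither

Centre (−5, −3), r² = 29. Distance² from centre to line = (34)²/34 = 34.
Since d² > r², the line lies outside the circle.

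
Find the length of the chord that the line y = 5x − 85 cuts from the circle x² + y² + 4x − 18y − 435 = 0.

4√26

Express y = 5x − 85 and substitute into the circle:
26x² − 936x + 8320 = 0  ⟹  x² − 36x + 320 = 0
x = 20 or x = 16, giving (20, 15) and (16, −5).
Chord length = distance between (20, 15) and (16, −5) = √416 = 4√26.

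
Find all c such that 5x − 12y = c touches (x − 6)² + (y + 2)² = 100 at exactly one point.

The line touches the circle iff its distance from (6, −2) is 10:
|5·6 − 12·(−2) − c| / √169 = 10
|c − (54)| = 10·13, so c = 184 or c = −76.

c = −76 or c = 184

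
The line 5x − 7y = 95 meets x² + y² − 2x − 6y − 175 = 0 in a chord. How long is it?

Centre (1, 3), r² = 185. Perpendicular distance d from centre to line = |−111| / √74 = 111/√74.
Half the chord is √(r² − d²) = √(37/2), so the full chord is √74.

√74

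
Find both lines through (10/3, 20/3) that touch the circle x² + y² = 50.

Write the tangent as mx − y + (20/3 − m·(10/3)) = 0 and set its distance from the centre to 5√2:
[m·(−10/3) − (−20/3)]² = 50(m² + 1)
7m² + 8m + 1 = 0, so m = −1 or m = −1/7.
With m = −1: x + y = 10. With m = −1/7: x + 7y = 50.

x + y = 10 and x + 7y = 50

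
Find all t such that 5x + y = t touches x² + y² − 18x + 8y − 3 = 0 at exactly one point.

t = 41 ± 10√26

Tangency holds when the distance from the centre (9, −4) to the line equals the radius 10:
|5·9 + 1·(−4) − t| / √26 = 10
|t − (41)| = 10√26.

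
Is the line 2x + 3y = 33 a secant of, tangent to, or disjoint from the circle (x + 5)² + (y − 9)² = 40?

Centre (−5, 9), r² = 40. Distance² from centre to line = (−16)²/13 = 256/13.
Since d² < r², the line cuts the circle twice.

secant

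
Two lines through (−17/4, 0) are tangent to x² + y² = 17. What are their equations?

4x − y = −17 and 4x + y = −17

A line y − (0) = m(x − (−17/4)) is tangent when its distance from (0, 0) is √17:
[m·(17/4) − (0)]² = 17(m² + 1)
m² − 16 = 0, so m = 4 or m = −4.
With m = 4: 4x − y = −17. With m = −4: 4x + y = −17.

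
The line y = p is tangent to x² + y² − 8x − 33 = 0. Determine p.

Tangency holds when the distance from the centre (4, 0) to the line equals the radius 7:
|0·4 + 1·0 − p| / √1 = 7
|p| = 7, so p = 7 or p = −7.

p = −7 or p = 7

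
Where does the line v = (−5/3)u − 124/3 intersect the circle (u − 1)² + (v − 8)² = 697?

(−23, −3) and (−20, −8)

Express v = (−124 − 5u)/3 and substitute into the circle:
34u² + 1462u + 15640 = 0  ⟹  u² + 43u + 460 = 0
u = −20 or u = −23, giving (−20, −8) and (−23, −3).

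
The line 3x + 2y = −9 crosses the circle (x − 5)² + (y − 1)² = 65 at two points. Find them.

(−3, 0) and (1, −6)

From the line, y = (−9 − 3x)/2. Substituting:
13x² + 26x − 39 = 0  ⟹  x² + 2x − 3 = 0
x = 1 or x = −3, giving (1, −6) and (−3, 0).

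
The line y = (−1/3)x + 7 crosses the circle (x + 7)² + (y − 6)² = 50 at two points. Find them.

From the line, y = (21 − x)/3. Substituting:
10x² + 120x = 0  ⟹  x² + 12x = 0
x = 0 or x = −12, giving (0, 7) and (−12, 11).

(−12, 11) and (0, 7)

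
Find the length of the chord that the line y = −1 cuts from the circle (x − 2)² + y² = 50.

From the line, y = −1. Substituting:
x² − 4x − 45 = 0
x = 9 or x = −5, giving (9, −1) and (−5, −1).
|(9, −1) − (−5, −1)| = √((14)² + (0)²) = 14.

14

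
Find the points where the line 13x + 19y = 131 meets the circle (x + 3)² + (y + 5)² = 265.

(−6, 11) and (13, −2)

Substitute y = (131 − 13x)/19:
530x² − 3710x − 41340 = 0  ⟹  x² − 7x − 78 = 0
x = 13 or x = −6, giving (13, −2) and (−6, 11).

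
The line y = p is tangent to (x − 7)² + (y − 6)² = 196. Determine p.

The line touches the circle iff its distance from (7, 6) is 14:
|0·7 + 1·6 − p| / √1 = 14
|p − (6)| = 14, so p = 20 or p = −8.

p = −8 or p = 20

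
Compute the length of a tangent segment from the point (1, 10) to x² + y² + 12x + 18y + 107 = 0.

Centre (−6, −9), r² = 10. |PO|² = (7)² + (19)² = 410.
The tangent meets the radius at right angles, so tangent² = |PO|² − r² = 410 − 10 = 400.

20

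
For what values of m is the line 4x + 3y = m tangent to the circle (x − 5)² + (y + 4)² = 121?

m = −47 or m = 63

Tangency holds when the distance from the centre (5, −4) to the line equals the radius 11:
|4·5 + 3·(−4) − m| / √25 = 11
|m − (8)| = 11·5, so m = 63 or m = −47.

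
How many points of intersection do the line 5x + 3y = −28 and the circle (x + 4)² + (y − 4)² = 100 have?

d² = (5·(−4) + 3·4 − (−28))²/34 = 200/17; r² = 100.
Since d² < r², the line cuts the circle twice.

2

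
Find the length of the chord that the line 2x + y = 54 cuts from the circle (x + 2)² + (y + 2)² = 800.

Centre (−2, −2), r² = 800. Perpendicular distance d from centre to line = |−60| / √5 = 60/√5.
Chord = 2√(r² − d²) = 2·√(80) = 8√5.

8√5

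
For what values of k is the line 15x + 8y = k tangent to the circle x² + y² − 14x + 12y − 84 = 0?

k = −164 or k = 278

For a tangent, require d(centre, line) = r = 13.
|15·7 + 8·(−6) − k| / √289 = 13
|k − (57)| = 13·17, so k = 278 or k = −164.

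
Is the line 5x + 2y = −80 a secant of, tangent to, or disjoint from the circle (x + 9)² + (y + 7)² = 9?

disjoint

Substituting the line into the circle gives 29x² + 732x + 4644 = 0.
Discriminant = (732)² − 4·29·(4644) = −2880 < 0.
No real roots: the line does not meet the circle.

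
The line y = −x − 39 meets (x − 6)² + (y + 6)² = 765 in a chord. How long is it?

Substitute y = −x − 39:
2x² + 54x + 360 = 0  ⟹  x² + 27x + 180 = 0
x = −12 or x = −15, giving (−12, −27) and (−15, −24).
|(−12, −27) − (−15, −24)| = √((3)² + (−3)²) = 3√2.

3√2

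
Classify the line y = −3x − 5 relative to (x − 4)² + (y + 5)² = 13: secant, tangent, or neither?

d² = (3·4 + 1·(−5) − (−5))²/10 = 72/5; r² = 13.
Since d² > r², the line lies outside the circle.

neither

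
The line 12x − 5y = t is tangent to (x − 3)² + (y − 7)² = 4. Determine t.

Tangency holds when the distance from the centre (3, 7) to the line equals the radius 2:
|12·3 − 5·7 − t| / √169 = 2
|t − (1)| = 2·13, so t = 27 or t = −25.

t = −25 or t = 27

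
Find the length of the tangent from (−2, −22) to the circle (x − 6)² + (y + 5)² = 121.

2√58

Centre (6, −5), r² = 121. |PO|² = (−8)² + (−17)² = 353.
The tangent meets the radius at right angles, so tangent² = |PO|² − r² = 353 − 121 = 232.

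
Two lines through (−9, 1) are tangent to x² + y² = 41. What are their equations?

4x − 5y = −41 and 5x + 4y = −41

Let a tangent through (−9, 1) have slope m. Its distance from (0, 0) must equal √41:
(9m − (−1))² = 41(m² + 1)
20m² + 9m − 20 = 0, so m = 4/5 or m = −5/4.
Through (−9, 1) these give 4x − 5y = −41 and 5x + 4y = −41.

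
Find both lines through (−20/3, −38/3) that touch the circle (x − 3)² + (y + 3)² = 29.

5x − 2y = −8 and 2x − 5y = 50

Write the tangent as mx − y + (−38/3 − m·(−20/3)) = 0 and set its distance from the centre to √29:
(29/3m − (29/3))² = 29(m² + 1)
10m² − 29m + 10 = 0, so m = 5/2 or m = 2/5.
With m = 5/2: 5x − 2y = −8. With m = 2/5: 2x − 5y = 50.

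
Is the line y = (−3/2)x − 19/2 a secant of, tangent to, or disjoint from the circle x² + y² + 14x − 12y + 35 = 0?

secant

d² = (3·(−7) + 2·6 − (−19))²/13 = 100/13; r² = 50.
Since d² < r², the line cuts the circle twice.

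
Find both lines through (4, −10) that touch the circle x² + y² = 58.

3x + 7y = −58 and 7x − 3y = 58

A line y − (−10) = m(x − (4)) is tangent when its distance from (0, 0) is √58:
[m·(−4) − (10)]² = 58(m² + 1)
21m² − 40m − 21 = 0, so m = −3/7 or m = 7/3.
With m = −3/7: 3x + 7y = −58. With m = 7/3: 7x − 3y = 58.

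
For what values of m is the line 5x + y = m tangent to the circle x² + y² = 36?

m = ±6√26

Tangency holds when the distance from the centre (0, 0) to the line equals the radius 6:
|5·0 + 1·0 − m| / √26 = 6
|m| = 6√26.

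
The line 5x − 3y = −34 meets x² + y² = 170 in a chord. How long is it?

Centre (0, 0), r² = 170. Perpendicular distance d from centre to line = |34| / √34 = 34/√34.
Chord = 2√(r² − d²) = 2·√(136) = 4√34.

4√34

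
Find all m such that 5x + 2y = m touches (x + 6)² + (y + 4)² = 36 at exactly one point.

m = −38 ± 6√29

The line touches the circle iff its distance from (−6, −4) is 6:
|5·(−6) + 2·(−4) − m| / √29 = 6
|m − (−38)| = 6√29.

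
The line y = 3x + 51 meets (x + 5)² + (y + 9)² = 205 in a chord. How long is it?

√10

Substitute y = 3x + 51:
10x² + 370x + 3420 = 0  ⟹  x² + 37x + 342 = 0
x = −18 or x = −19, giving (−18, −3) and (−19, −6).
Chord length = distance between (−18, −3) and (−19, −6) = √10 = √10.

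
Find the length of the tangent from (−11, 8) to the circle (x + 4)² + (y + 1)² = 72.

The centre is (−4, −1) and r = 6√2. The square of the distance from P to the centre is 49 + 81 = 130.
The tangent meets the radius at right angles, so tangent² = |PO|² − r² = 130 − 72 = 58.

√58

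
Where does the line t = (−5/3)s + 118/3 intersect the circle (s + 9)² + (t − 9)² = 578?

Substitute t = (118 − 5s)/3:
34s² − 748s + 3808 = 0  ⟹  s² − 22s + 112 = 0
s = 14 or s = 8, giving (14, 16) and (8, 26).

(8, 26) and (14, 16)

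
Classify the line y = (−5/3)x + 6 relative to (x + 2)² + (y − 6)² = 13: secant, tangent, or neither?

secant

Centre (−2, 6), r² = 13. Distance² from centre to line = (−10)²/34 = 50/17.
Since d² < r², the line cuts the circle twice.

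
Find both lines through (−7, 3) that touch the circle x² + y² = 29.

Write the tangent as mx − y + (3 − m·(−7)) = 0 and set its distance from the centre to √29:
(7m − (−3))² = 29(m² + 1)
10m² + 21m − 10 = 0, so m = 2/5 or m = −5/2.
With m = 2/5: 2x − 5y = −29. With m = −5/2: 5x + 2y = −29.

2x − 5y = −29 and 5x + 2y = −29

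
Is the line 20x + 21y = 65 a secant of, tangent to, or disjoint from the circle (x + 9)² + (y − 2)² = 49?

tangent

Centre (−9, 2), r² = 49. Distance² from centre to line = (−203)²/841 = 49.
Since d² = r², the line is tangent.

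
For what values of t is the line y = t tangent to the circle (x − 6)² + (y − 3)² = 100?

t = −7 or t = 13

The line touches the circle iff its distance from (6, 3) is 10:
|0·6 + 1·3 − t| / √1 = 10
|t − (3)| = 10, so t = 13 or t = −7.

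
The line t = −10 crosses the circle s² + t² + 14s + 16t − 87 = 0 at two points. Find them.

From the line, t = −10. Substituting:
s² + 14s − 147 = 0
s = 7 or s = −21, giving (7, −10) and (−21, −10).

(−21, −10) and (7, −10)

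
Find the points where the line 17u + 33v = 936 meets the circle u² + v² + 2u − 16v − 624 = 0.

Express v = (936 − 17u)/33 and substitute into the circle:
1378u² − 20670u − 297648 = 0  ⟹  u² − 15u − 216 = 0
u = 24 or u = −9, giving (24, 16) and (−9, 33).

(−9, 33) and (24, 16)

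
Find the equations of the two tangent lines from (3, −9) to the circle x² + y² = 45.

2x − y = 15 and x + 2y = −15

Write the tangent as mx − y + (−9 − m·(3)) = 0 and set its distance from the centre to 3√5:
(−3m − (9))² = 45(m² + 1)
2m² − 3m − 2 = 0, so m = 2 or m = −1/2.
Through (3, −9) these give 2x − y = 15 and x + 2y = −15.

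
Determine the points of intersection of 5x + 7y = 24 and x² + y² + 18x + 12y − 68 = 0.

(−5, 7) and (2, 2)

Substitute y = (24 − 5x)/7:
74x² + 222x − 740 = 0  ⟹  x² + 3x − 10 = 0
x = 2 or x = −5, giving (2, 2) and (−5, 7).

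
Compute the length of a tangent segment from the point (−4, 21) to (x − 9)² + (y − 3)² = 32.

Centre (9, 3), r² = 32. |PO|² = (−13)² + (18)² = 493.
The tangent meets the radius at right angles, so tangent² = |PO|² − r² = 493 − 32 = 461.

√461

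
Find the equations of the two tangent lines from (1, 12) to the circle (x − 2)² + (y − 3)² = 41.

Let a tangent through (1, 12) have slope m. Its distance from (2, 3) must equal √41:
(1m − (−9))² = 41(m² + 1)
20m² − 9m − 20 = 0, so m = −4/5 or m = 5/4.
Through (1, 12) these give 4x + 5y = 64 and 5x − 4y = −43.

4x + 5y = 64 and 5x − 4y = −43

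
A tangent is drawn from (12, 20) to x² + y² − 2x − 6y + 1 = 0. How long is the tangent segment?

Centre (1, 3), r² = 9. |PO|² = (11)² + (17)² = 410.
By the tangent–radius right angle, tangent length = √(|PO|² − r²) = √401.

√401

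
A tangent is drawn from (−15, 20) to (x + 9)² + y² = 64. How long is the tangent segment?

The centre is (−9, 0) and r = 8. The square of the distance from P to the centre is 36 + 400 = 436.
Power of the point: PT² = |PO|² − r² = 372, so PT = 2√93.

2√93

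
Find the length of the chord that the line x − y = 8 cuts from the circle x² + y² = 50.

6√2

Substitute y = x − 8:
2x² − 16x + 14 = 0  ⟹  x² − 8x + 7 = 0
x = 7 or x = 1, giving (7, −1) and (1, −7).
Chord length = distance between (7, −1) and (1, −7) = √72 = 6√2.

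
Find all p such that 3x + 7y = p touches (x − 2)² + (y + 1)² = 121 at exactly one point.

p = −1 ± 11√58

Tangency holds when the distance from the centre (2, −1) to the line equals the radius 11:
|3·2 + 7·(−1) − p| / √58 = 11
|p − (−1)| = 11√58.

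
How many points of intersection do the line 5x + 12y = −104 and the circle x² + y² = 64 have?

1

Substituting the line into the circle gives 169x² + 1040x + 1600 = 0.
Δ = 1081600 − 1081600 = 0.
A repeated root: the line is tangent.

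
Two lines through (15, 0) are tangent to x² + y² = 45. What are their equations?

x + 2y = 15 and x − 2y = 15

Let a tangent through (15, 0) have slope m. Its distance from (0, 0) must equal 3√5:
(−15m − (0))² = 45(m² + 1)
4m² − 1 = 0, so m = −1/2 or m = 1/2.
Through (15, 0) these give x + 2y = 15 and x − 2y = 15.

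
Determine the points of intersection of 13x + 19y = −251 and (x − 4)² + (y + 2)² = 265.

(−12, −5) and (7, −18)

Express y = (−251 − 13x)/19 and substitute into the circle:
530x² + 2650x − 44520 = 0  ⟹  x² + 5x − 84 = 0
x = 7 or x = −12, giving (7, −18) and (−12, −5).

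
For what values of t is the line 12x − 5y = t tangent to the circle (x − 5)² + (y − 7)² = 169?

The line touches the circle iff its distance from (5, 7) is 13:
|12·5 − 5·7 − t| / √169 = 13
|t − (25)| = 13·13, so t = 194 or t = −144.

t = −144 or t = 194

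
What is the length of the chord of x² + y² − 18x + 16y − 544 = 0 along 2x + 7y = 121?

4√53

The distance from (9, −8) to the line is 159/√53, and r² = 689.
Half the chord is √(r² − d²) = √(212), so the full chord is 4√53.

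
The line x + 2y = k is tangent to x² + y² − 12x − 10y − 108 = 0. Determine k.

Tangency holds when the distance from the centre (6, 5) to the line equals the radius 13:
|1·6 + 2·5 − k| / √5 = 13
|k − (16)| = 13√5.

k = 16 ± 13√5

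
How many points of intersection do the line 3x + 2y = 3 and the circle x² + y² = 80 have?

2

d² = (3·0 + 2·0 − (3))²/13 = 9/13; r² = 80.
Since d² < r², the line cuts the circle twice.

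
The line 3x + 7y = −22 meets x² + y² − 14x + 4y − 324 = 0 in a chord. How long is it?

Centre (7, −2), r² = 377. Perpendicular distance d from centre to line = |29| / √58 = 29/√58.
Half the chord is √(r² − d²) = √(725/2), so the full chord is 5√58.

5√58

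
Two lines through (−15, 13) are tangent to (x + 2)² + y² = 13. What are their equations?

2x + 3y = 9 and 3x + 2y = −19

A line y − (13) = m(x − (−15)) is tangent when its distance from (−2, 0) is √13:
(13m − (−13))² = 13(m² + 1)
6m² + 13m + 6 = 0, so m = −2/3 or m = −3/2.
With m = −2/3: 2x + 3y = 9. With m = −3/2: 3x + 2y = −19.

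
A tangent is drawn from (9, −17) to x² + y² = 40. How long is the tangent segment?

Centre (0, 0), r² = 40. |PO|² = (9)² + (−17)² = 370.
The tangent meets the radius at right angles, so tangent² = |PO|² − r² = 370 − 40 = 330.

√330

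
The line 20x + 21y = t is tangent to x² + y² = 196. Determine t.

t = −406 or t = 406

Tangency holds when the distance from the centre (0, 0) to the line equals the radius 14:
|20·0 + 21·0 − t| / √841 = 14
|t| = 14·29, so t = 406 or t = −406.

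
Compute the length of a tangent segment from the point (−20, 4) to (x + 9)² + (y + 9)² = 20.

3√30

With centre O = (−9, −9), |OP|² = 290 and r² = 20.
The tangent meets the radius at right angles, so tangent² = |PO|² − r² = 290 − 20 = 270.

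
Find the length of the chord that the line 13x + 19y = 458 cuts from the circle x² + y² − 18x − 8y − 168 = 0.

√530

Substitute y = (458 − 13x)/19:
530x² − 16430x + 79500 = 0  ⟹  x² − 31x + 150 = 0
x = 25 or x = 6, giving (25, 7) and (6, 20).
|(25, 7) − (6, 20)| = √((19)² + (−13)²) = √530.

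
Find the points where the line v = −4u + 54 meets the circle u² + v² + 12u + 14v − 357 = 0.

(13, 2) and (15, −6)

From the line, v = −4u + 54. Substituting:
17u² − 476u + 3315 = 0  ⟹  u² − 28u + 195 = 0
u = 15 or u = 13, giving (15, −6) and (13, 2).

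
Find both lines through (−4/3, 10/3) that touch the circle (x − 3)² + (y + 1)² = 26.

A line y − (10/3) = m(x − (−4/3)) is tangent when its distance from (3, −1) is √26:
(13/3m − (−13/3))² = 26(m² + 1)
5m² − 26m + 5 = 0, so m = 1/5 or m = 5.
With m = 1/5: x − 5y = −18. With m = 5: 5x − y = −10.

x − 5y = −18 and 5x − y = −10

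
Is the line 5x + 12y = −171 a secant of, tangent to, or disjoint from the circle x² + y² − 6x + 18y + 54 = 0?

tangent

d² = (5·3 + 12·(−9) − (−171))²/169 = 36; r² = 36.
Since d² = r², the line is tangent.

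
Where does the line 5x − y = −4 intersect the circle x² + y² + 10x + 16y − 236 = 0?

From the line, y = 5x + 4. Substituting:
26x² + 130x − 156 = 0  ⟹  x² + 5x − 6 = 0
x = 1 or x = −6, giving (1, 9) and (−6, −26).

(−6, −26) and (1, 9)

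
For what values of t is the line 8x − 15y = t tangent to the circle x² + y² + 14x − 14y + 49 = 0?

t = −280 or t = −42

Tangency holds when the distance from the centre (−7, 7) to the line equals the radius 7:
|8·(−7) − 15·7 − t| / √289 = 7
|t − (−161)| = 7·17, so t = −42 or t = −280.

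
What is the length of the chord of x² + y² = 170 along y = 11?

The distance from (0, 0) to the line is 11, and r² = 170.
Half the chord is √(r² − d²) = √(49), so the full chord is 14.

14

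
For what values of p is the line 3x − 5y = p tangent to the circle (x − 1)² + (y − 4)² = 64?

For a tangent, require d(centre, line) = r = 8.
|3·1 − 5·4 − p| / √34 = 8
|p − (−17)| = 8√34.

p = −17 ± 8√34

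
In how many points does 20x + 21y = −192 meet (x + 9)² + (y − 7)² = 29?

0

Substituting the line into the circle gives 841x² + 21498x + 137853 = 0.
Discriminant = (21498)² − 4·841·(137853) = −1573488 < 0.
No real roots: the line does not meet the circle.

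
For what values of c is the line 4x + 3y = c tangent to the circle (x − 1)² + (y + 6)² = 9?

c = −29 or c = 1

For a tangent, require d(centre, line) = r = 3.
|4·1 + 3·(−6) − c| / √25 = 3
|c − (−14)| = 3·5, so c = 1 or c = −29.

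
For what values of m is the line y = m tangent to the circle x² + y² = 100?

m = −10 or m = 10

Tangency holds when the distance from the centre (0, 0) to the line equals the radius 10:
|0·0 + 1·0 − m| / √1 = 10
|m| = 10, so m = 10 or m = −10.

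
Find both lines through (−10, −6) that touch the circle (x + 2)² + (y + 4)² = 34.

A line y − (−6) = m(x − (−10)) is tangent when its distance from (−2, −4) is √34:
(8m − (2))² = 34(m² + 1)
15m² − 16m − 15 = 0, so m = 5/3 or m = −3/5.
With m = 5/3: 5x − 3y = −32. With m = −3/5: 3x + 5y = −60.

5x − 3y = −32 and 3x + 5y = −60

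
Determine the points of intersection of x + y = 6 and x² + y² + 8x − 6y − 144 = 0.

(−9, 15) and (8, −2)

Substitute y = −x + 6:
2x² + 2x − 144 = 0  ⟹  x² + x − 72 = 0
x = 8 or x = −9, giving (8, −2) and (−9, 15).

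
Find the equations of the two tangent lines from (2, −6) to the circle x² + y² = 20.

2x − y = 10 and x + 2y = −10

Let a tangent through (2, −6) have slope m. Its distance from (0, 0) must equal 2√5:
(−2m − (6))² = 20(m² + 1)
2m² − 3m − 2 = 0, so m = 2 or m = −1/2.
Through (2, −6) these give 2x − y = 10 and x + 2y = −10.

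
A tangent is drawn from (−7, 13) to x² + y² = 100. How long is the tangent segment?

Centre (0, 0), r² = 100. |PO|² = (−7)² + (13)² = 218.
The tangent meets the radius at right angles, so tangent² = |PO|² − r² = 218 − 100 = 118.

√118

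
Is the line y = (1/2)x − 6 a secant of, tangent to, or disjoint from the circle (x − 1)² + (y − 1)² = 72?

secant

Centre (1, 1), r² = 72. Distance² from centre to line = (−13)²/5 = 169/5.
Since d² < r², the line cuts the circle twice.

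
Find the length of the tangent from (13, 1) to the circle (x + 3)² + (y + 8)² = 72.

√265

Centre (−3, −8), r² = 72. |PO|² = (16)² + (9)² = 337.
The tangent meets the radius at right angles, so tangent² = |PO|² − r² = 337 − 72 = 265.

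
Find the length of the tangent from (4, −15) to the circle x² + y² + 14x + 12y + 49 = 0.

With centre O = (−7, −6), |OP|² = 202 and r² = 36.
Power of the point: PT² = |PO|² − r² = 166, so PT = √166.

√166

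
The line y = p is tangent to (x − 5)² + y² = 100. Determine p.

For a tangent, require d(centre, line) = r = 10.
|0·5 + 1·0 − p| / √1 = 10
|p| = 10, so p = 10 or p = −10.

p = −10 or p = 10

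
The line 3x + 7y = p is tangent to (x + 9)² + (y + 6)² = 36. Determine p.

For a tangent, require d(centre, line) = r = 6.
|3·(−9) + 7·(−6) − p| / √58 = 6
|p − (−69)| = 6√58.

p = −69 ± 6√58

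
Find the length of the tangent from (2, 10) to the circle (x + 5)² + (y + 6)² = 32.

√273

The centre is (−5, −6) and r = 4√2. The square of the distance from P to the centre is 49 + 256 = 305.
The tangent meets the radius at right angles, so tangent² = |PO|² − r² = 305 − 32 = 273.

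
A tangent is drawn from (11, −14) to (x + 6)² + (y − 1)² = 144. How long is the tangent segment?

√370

The centre is (−6, 1) and r = 12. The square of the distance from P to the centre is 289 + 225 = 514.
The tangent meets the radius at right angles, so tangent² = |PO|² − r² = 514 − 144 = 370.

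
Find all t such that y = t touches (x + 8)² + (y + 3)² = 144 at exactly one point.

The line touches the circle iff its distance from (−8, −3) is 12:
|0·(−8) + 1·(−3) − t| / √1 = 12
|t − (−3)| = 12, so t = 9 or t = −15.

t = −15 or t = 9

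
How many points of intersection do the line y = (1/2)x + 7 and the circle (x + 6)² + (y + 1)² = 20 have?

1

Substituting the line into the circle gives 5x² + 80x + 320 = 0.
Discriminant = (80)² − 4·5·(320) = 0.
A repeated root: the line is tangent.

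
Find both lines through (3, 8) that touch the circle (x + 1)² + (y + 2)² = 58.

3x − 7y = −47 and 7x + 3y = 45

Write the tangent as mx − y + (8 − m·(3)) = 0 and set its distance from the centre to √58:
(−4m − (−10))² = 58(m² + 1)
21m² + 40m − 21 = 0, so m = 3/7 or m = −7/3.
With m = 3/7: 3x − 7y = −47. With m = −7/3: 7x + 3y = 45.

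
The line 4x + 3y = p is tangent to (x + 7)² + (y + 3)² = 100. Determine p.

Tangency holds when the distance from the centre (−7, −3) to the line equals the radius 10:
|4·(−7) + 3·(−3) − p| / √25 = 10
|p − (−37)| = 10·5, so p = 13 or p = −87.

p = −87 or p = 13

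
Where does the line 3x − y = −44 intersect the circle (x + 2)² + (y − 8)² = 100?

(−12, 8) and (−10, 14)

Substitute y = 3x + 44:
10x² + 220x + 1200 = 0  ⟹  x² + 22x + 120 = 0
x = −10 or x = −12, giving (−10, 14) and (−12, 8).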